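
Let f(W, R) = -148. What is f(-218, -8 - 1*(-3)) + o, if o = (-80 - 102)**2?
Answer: 32976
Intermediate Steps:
o = 33124 (o = (-182)**2 = 33124)
f(-218, -8 - 1*(-3)) + o = -148 + 33124 = 32976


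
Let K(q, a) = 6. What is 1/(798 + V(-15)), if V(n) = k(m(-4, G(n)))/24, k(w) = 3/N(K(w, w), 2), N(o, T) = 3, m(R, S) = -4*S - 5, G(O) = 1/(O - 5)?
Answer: 24/19153 ≈ 0.0012531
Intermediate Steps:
G(O) = 1/(-5 + O)
m(R, S) = -5 - 4*S
k(w) = 1 (k(w) = 3/3 = 3*(⅓) = 1)
V(n) = 1/24
1/(798 + V(-15)) = 1/(798 + 1/24) = 1/(19153/24) = 24/19153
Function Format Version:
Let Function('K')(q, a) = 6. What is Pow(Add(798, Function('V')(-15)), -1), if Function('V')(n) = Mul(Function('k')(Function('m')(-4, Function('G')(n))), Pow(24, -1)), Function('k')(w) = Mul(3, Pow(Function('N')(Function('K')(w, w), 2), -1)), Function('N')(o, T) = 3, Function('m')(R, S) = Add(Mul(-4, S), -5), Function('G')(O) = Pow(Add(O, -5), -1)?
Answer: Rational(24, 19153) ≈ 0.0012531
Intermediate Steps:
Function('G')(O) = Pow(Add(-5, O), -1)
Function('m')(R, S) = Add(-5, Mul(-4, S))
Function('k')(w) = 1 (Function('k')(w) = Mul(3, Pow(3, -1)) = Mul(3, Rational(1, 3)) = 1)
Function('V')(n) = Rational(1, 24) (Function('V')(n) = Mul(1, Pow(24, -1)) = Mul(1, Rational(1, 24)) = Rational(1, 24))
Pow(Add(798, Function('V')(-15)), -1) = Pow(Add(798, Rational(1, 24)), -1) = Pow(Rational(19153, 24), -1) = Rational(24, 19153)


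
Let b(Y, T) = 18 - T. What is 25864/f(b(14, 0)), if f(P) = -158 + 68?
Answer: -12932/45 ≈ -287.38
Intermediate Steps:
f(P) = -90
25864/f(b(14, 0)) = 25864/(-90) = 25864*(-1/90) = -12932/45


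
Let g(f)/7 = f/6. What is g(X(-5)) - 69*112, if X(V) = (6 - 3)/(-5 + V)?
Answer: -154567/20 ≈ -7728.4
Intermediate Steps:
X(V) = 3/(-5 + V)
g(f) = 7*f/6 (g(f) = 7*(f/6) = 7*f/6)
g(X(-5)) - 69*112 = 7*(3/(-5 - 5))/6 - 69*112 = 7*(3/(-10))/6 - 7728 = 7*(3*(-⅒))/6 - 7728 = (7/6)*(-3/10) - 7728 = -7/20 - 7728 = -154567/20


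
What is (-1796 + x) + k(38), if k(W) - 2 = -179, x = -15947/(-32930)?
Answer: -1755539/890 ≈ -1972.5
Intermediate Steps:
x = 431/890 (x = -15947*(-1/32930) = 431/890 ≈ 0.48427)
k(W) = -177 (k(W) = 2 - 179 = -177)
(-1796 + x) + k(38) = (-1796 + 431/890) - 177 = -1598009/890 - 177 = -1755539/890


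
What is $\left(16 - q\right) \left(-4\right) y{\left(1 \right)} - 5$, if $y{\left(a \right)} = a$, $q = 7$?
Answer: $-41$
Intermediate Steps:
$\left(16 - q\right) \left(-4\right) y{\left(1 \right)} - 5 = \left(16 - 7\right) \left(-4\right) 1 - 5 = 9 \left(-4\right) 1 - 5 = \left(-36\right) 1 - 5 = -36 - 5 = -41$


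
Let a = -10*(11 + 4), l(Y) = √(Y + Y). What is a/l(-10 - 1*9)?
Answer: 75*I*√38/19 ≈ 24.333*I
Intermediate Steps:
l(Y) = √2*√Y (l(Y) = √(2*Y) = √2*√Y)
a = -150 (a = -10*15 = -150)
a/l(-10 - 1*9) = -150*√2/(2*√(-10 - 1*9)) = -150*√2/(2*√(-10 - 9)) = -150*(-I*√38/38) = -(-75)*I*√38/19 = 75*I*√38/19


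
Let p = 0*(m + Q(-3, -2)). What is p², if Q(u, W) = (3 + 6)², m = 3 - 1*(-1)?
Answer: 0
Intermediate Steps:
m = 4 (m = 3 + 1 = 4)
Q(u, W) = 81 (Q(u, W) = 9² = 81)
p = 0 (p = 0*(4 + 81) = 0*85 = 0)
p² = 0² = 0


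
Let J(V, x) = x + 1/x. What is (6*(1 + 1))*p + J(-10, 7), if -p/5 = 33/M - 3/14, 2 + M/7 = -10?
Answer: 305/7 ≈ 43.571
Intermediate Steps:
M = -84 (M = -14 + 7*(-10) = -14 - 70 = -84)
p = 85/28 (p = -5*(33/(-84) - 3/14) = -5*(33*(-1/84) - 3*1/14) = -5*(-11/28 - 3/14) = -5*(-17/28) = 85/28 ≈ 3.0357)
(6*(1 + 1))*p + J(-10, 7) = (6*(1 + 1))*(85/28) + (7 + 1/7) = (6*2)*(85/28) + (7 + ⅐) = 12*(85/28) + 50/7 = 255/7 + 50/7 = 305/7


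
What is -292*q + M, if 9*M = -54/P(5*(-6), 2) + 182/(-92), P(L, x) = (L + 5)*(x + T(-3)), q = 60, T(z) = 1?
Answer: -181333447/10350 ≈ -17520.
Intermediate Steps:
P(L, x) = (1 + x)*(5 + L) (P(L, x) = (L + 5)*(x + 1) = (5 + L)*(1 + x) = (1 + x)*(5 + L))
M = -1447/10350 (M = (-54/(5 + 5*(-6) + 5*2 + (5*(-6))*2) + 182/(-92))/9 = (-54/(5 - 30 + 10 - 30*2) + 182*(-1/92))/9 = (-54/(5 - 30 + 10 - 60) - 91/46)/9 = (-54/(-75) - 91/46)/9 = (-54*(-1/75) - 91/46)/9 = (18/25 - 91/46)/9 = (⅑)*(-1447/1150) = -1447/10350 ≈ -0.13981)
-292*q + M = -292*60 - 1447/10350 = -17520 - 1447/10350 = -181333447/10350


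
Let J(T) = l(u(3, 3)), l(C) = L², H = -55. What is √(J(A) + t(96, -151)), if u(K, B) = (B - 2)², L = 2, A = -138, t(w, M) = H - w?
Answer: 7*I*√3 ≈ 12.124*I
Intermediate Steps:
t(w, M) = -55 - w
u(K, B) = (-2 + B)²
l(C) = 4 (l(C) = 2² = 4)
J(T) = 4
√(J(A) + t(96, -151)) = √(4 + (-55 - 1*96)) = √(4 + (-55 - 96)) = √(4 - 151) = √(-147) = 7*I*√3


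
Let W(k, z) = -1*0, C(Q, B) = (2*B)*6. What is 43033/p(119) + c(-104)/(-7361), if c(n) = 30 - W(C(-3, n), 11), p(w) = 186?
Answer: 316760333/1369146 ≈ 231.36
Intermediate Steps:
C(Q, B) = 12*B
W(k, z) = 0
c(n) = 30 (c(n) = 30 - 1*0 = 30 + 0 = 30)
43033/p(119) + c(-104)/(-7361) = 43033/186 + 30/(-7361) = 43033*(1/186) + 30*(-1/7361) = 43033/186 - 30/7361 = 316760333/1369146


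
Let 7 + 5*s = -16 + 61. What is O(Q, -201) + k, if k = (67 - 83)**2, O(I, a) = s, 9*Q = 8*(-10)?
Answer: 1318/5 ≈ 263.60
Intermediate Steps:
Q = -80/9 (Q = (8*(-10))/9 = (1/9)*(-80) = -80/9 ≈ -8.8889)
s = 38/5 (s = -7/5 + (-16 + 61)/5 = -7/5 + (1/5)*45 = -7/5 + 9 = 38/5 ≈ 7.6000)
O(I, a) = 38/5
k = 256 (k = (-16)**2 = 256)
O(Q, -201) + k = 38/5 + 256 = 1318/5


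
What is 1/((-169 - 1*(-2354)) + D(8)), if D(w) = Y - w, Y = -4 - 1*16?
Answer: 1/2157 ≈ 0.00046361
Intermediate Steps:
Y = -20 (Y = -4 - 16 = -20)
D(w) = -20 - w
1/((-169 - 1*(-2354)) + D(8)) = 1/((-169 - 1*(-2354)) + (-20 - 1*8)) = 1/((-169 + 2354) + (-20 - 8)) = 1/(2185 - 28) = 1/2157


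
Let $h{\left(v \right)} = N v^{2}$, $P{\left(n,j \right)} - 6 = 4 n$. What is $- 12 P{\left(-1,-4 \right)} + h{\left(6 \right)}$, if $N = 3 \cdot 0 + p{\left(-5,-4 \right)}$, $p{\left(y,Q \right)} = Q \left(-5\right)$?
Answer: $696$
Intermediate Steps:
$P{\left(n,j \right)} = 6 + 4 n$
$p{\left(y,Q \right)} = - 5 Q$
$N = 20$ ($N = 3 \cdot 0 - -20 = 0 + 20 = 20$)
$h{\left(v \right)} = 20 v^{2}$
$- 12 P{\left(-1,-4 \right)} + h{\left(6 \right)} = - 12 \left(6 + 4 \left(-1\right)\right) + 20 \cdot 6^{2} = - 12 \left(6 - 4\right) + 20 \cdot 36 = \left(-12\right) 2 + 720 = -24 + 720 = 696$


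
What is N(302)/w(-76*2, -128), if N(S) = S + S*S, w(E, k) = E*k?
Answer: 45753/9728 ≈ 4.7032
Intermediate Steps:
N(S) = S + S²
N(302)/w(-76*2, -128) = (302*(1 + 302))/((-76*2*(-128))) = (302*303)/((-152*(-128))) = 91506/19456 = 91506*(1/19456) = 45753/9728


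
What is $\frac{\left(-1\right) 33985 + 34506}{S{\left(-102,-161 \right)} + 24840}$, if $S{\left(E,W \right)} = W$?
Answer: $\frac{521}{24679} \approx 0.021111$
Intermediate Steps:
$\frac{\left(-1\right) 33985 + 34506}{S{\left(-102,-161 \right)} + 24840} = \frac{\left(-1\right) 33985 + 34506}{-161 + 24840} = \frac{-33985 + 34506}{24679} = 521 \cdot \frac{1}{24679} = \frac{521}{24679}$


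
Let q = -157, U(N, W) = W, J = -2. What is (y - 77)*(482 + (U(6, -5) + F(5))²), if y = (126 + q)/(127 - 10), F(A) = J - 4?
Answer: -605680/13 ≈ -46591.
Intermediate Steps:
F(A) = -6 (F(A) = -2 - 4 = -6)
y = -31/117 (y = (126 - 157)/(127 - 10) = -31/117 ≈ -0.26496)
(y - 77)*(482 + (U(6, -5) + F(5))²) = (-31/117 - 77)*(482 + (-5 - 6)²) = -9040*(482 + (-11)²)/117 = -9040*(482 + 121)/117 = -9040/117*603 = -605680/13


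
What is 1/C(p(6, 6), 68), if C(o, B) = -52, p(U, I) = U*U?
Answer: -1/52 ≈ -0.019231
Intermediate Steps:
p(U, I) = U²
1/C(p(6, 6), 68) = 1/(-52) = -1/52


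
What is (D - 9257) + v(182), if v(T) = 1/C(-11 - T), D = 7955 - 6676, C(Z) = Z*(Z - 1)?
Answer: -298712275/37442 ≈ -7978.0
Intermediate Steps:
C(Z) = Z*(-1 + Z)
D = 1279
v(T) = 1/((-12 - T)*(-11 - T)) (v(T) = 1/((-11 - T)*(-1 + (-11 - T))) = 1/((-11 - T)*(-12 - T)) = 1/((-12 - T)*(-11 - T)))
(D - 9257) + v(182) = (1279 - 9257) + 1/((11 + 182)*(12 + 182)) = -7978 + 1/(193*194) = -7978 + (1/193)*(1/194) = -7978 + 1/37442 = -298712275/37442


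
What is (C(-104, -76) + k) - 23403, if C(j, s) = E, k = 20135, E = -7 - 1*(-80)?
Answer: -3195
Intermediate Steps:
E = 73 (E = -7 + 80 = 73)
C(j, s) = 73
(C(-104, -76) + k) - 23403 = (73 + 20135) - 23403 = 20208 - 23403 = -3195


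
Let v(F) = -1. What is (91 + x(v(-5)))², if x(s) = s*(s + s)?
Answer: 8649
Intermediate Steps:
x(s) = 2*s² (x(s) = s*(2*s) = 2*s²)
(91 + x(v(-5)))² = (91 + 2*(-1)²)² = (91 + 2*1)² = (91 + 2)² = 93² = 8649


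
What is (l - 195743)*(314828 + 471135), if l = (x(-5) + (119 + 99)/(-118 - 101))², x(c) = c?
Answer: -7377289265120002/47961 ≈ -1.5382e+11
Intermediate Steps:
l = 1723969/47961 (l = (-5 + (119 + 99)/(-118 - 101))² = (-5 + 218/(-219))² = (-5 + 218*(-1/219))² = (-5 - 218/219)² = (-1313/219)² = 1723969/47961 ≈ 35.945)
(l - 195743)*(314828 + 471135) = (1723969/47961 - 195743)*(314828 + 471135) = -9386306054/47961*785963 = -7377289265120002/47961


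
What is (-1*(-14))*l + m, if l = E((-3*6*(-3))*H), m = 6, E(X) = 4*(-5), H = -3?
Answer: -274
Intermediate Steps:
E(X) = -20
l = -20
(-1*(-14))*l + m = -1*(-14)*(-20) + 6 = 14*(-20) + 6 = -280 + 6 = -274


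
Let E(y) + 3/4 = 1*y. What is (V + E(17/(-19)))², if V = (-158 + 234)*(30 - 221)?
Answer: 1217361362281/5776 ≈ 2.1076e+8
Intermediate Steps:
E(y) = -¾ + y (E(y) = -¾ + 1*y = -¾ + y)
V = -14516 (V = 76*(-191) = -14516)
(V + E(17/(-19)))² = (-14516 + (-¾ + 17/(-19)))² = (-14516 + (-¾ + 17*(-1/19)))² = (-14516 + (-¾ - 17/19))² = (-14516 - 125/76)² = (-1103341/76)² = 1217361362281/5776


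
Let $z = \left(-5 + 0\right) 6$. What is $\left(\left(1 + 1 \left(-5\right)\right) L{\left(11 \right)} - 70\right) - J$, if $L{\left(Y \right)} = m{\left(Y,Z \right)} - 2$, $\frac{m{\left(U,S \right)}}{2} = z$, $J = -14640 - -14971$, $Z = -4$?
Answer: $-153$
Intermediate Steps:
$J = 331$ ($J = -14640 + 14971 = 331$)
$z = -30$ ($z = \left(-5\right) 6 = -30$)
$m{\left(U,S \right)} = -60$ ($m{\left(U,S \right)} = 2 \left(-30\right) = -60$)
$L{\left(Y \right)} = -62$ ($L{\left(Y \right)} = -60 - 2 = -62$)
$\left(\left(1 + 1 \left(-5\right)\right) L{\left(11 \right)} - 70\right) - J = \left(\left(1 + 1 \left(-5\right)\right) \left(-62\right) - 70\right) - 331 = \left(\left(1 - 5\right) \left(-62\right) - 70\right) - 331 = \left(\left(-4\right) \left(-62\right) - 70\right) - 331 = \left(248 - 70\right) - 331 = 178 - 331 = -153$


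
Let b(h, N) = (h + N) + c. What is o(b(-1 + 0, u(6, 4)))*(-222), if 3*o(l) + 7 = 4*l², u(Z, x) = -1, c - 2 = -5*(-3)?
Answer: -66082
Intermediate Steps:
c = 17 (c = 2 - 5*(-3) = 2 + 15 = 17)
b(h, N) = 17 + N + h (b(h, N) = (h + N) + 17 = (N + h) + 17 = 17 + N + h)
o(l) = -7/3 + 4*l²/3 (o(l) = -7/3 + (4*l²)/3 = -7/3 + 4*l²/3)
o(b(-1 + 0, u(6, 4)))*(-222) = (-7/3 + 4*(17 - 1 + (-1 + 0))²/3)*(-222) = (-7/3 + 4*(17 - 1 - 1)²/3)*(-222) = (-7/3 + (4/3)*15²)*(-222) = (-7/3 + (4/3)*225)*(-222) = (-7/3 + 300)*(-222) = (893/3)*(-222) = -66082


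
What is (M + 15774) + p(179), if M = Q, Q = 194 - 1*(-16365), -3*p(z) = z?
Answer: 96820/3 ≈ 32273.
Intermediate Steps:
p(z) = -z/3
Q = 16559 (Q = 194 + 16365 = 16559)
M = 16559
(M + 15774) + p(179) = (16559 + 15774) - ⅓*179 = 32333 - 179/3 = 96820/3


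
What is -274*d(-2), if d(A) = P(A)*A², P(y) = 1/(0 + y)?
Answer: 548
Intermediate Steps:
P(y) = 1/y
d(A) = A (d(A) = A²/A = A)
-274*d(-2) = -274*(-2) = 548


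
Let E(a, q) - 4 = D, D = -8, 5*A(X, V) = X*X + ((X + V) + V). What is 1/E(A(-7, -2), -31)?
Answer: -¼ ≈ -0.25000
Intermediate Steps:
A(X, V) = X/5 + X²/5 + 2*V/5 (A(X, V) = (X*X + ((X + V) + V))/5 = (X² + ((V + X) + V))/5 = (X² + (X + 2*V))/5 = (X + X² + 2*V)/5 = X/5 + X²/5 + 2*V/5)
E(a, q) = -4 (E(a, q) = 4 - 8 = -4)
1/E(A(-7, -2), -31) = 1/(-4) = -¼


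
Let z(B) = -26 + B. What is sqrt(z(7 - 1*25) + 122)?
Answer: sqrt(78) ≈ 8.8318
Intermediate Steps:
sqrt(z(7 - 1*25) + 122) = sqrt((-26 + (7 - 1*25)) + 122) = sqrt((-26 + (7 - 25)) + 122) = sqrt((-26 - 18) + 122) = sqrt(-44 + 122) = sqrt(78)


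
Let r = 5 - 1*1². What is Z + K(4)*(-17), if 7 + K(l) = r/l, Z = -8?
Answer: 94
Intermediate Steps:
r = 4 (r = 5 - 1*1 = 5 - 1 = 4)
K(l) = -7 + 4/l
Z + K(4)*(-17) = -8 + (-7 + 4/4)*(-17) = -8 + (-7 + 4*(¼))*(-17) = -8 + (-7 + 1)*(-17) = -8 - 6*(-17) = -8 + 102 = 94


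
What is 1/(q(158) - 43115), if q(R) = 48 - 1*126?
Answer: -1/43193 ≈ -2.3152e-5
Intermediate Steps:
q(R) = -78 (q(R) = 48 - 126 = -78)
1/(q(158) - 43115) = 1/(-78 - 43115) = 1/(-43193) = -1/43193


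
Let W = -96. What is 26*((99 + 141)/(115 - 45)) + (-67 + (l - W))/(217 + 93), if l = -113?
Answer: 96426/1085 ≈ 88.872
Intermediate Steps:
26*((99 + 141)/(115 - 45)) + (-67 + (l - W))/(217 + 93) = 26*((99 + 141)/(115 - 45)) + (-67 + (-113 - 1*(-96)))/(217 + 93) = 26*(240/70) + (-67 + (-113 + 96))/310 = 26*(240*(1/70)) + (-67 - 17)*(1/310) = 26*(24/7) - 84*1/310 = 624/7 - 42/155 = 96426/1085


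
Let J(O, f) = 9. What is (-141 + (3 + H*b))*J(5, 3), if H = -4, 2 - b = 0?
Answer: -1314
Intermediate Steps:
b = 2 (b = 2 - 1*0 = 2 + 0 = 2)
(-141 + (3 + H*b))*J(5, 3) = (-141 + (3 - 4*2))*9 = (-141 + (3 - 8))*9 = (-141 - 5)*9 = -146*9 = -1314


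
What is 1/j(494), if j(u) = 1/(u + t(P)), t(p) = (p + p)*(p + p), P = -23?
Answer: 2610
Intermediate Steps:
t(p) = 4*p² (t(p) = (2*p)*(2*p) = 4*p²)
j(u) = 1/(2116 + u) (j(u) = 1/(u + 4*(-23)²) = 1/(u + 4*529) = 1/(u + 2116) = 1/(2116 + u))
1/j(494) = 1/(1/(2116 + 494)) = 1/(1/2610) = 2610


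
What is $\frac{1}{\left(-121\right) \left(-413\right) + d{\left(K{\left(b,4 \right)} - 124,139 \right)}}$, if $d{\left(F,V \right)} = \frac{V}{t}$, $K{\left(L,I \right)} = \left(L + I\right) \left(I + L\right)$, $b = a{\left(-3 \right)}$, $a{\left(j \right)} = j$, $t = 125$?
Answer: $\frac{125}{6246764} \approx 2.001 \cdot 10^{-5}$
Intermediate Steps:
$b = -3$
$K{\left(L,I \right)} = \left(I + L\right)^{2}$ ($K{\left(L,I \right)} = \left(I + L\right) \left(I + L\right) = \left(I + L\right)^{2}$)
$d{\left(F,V \right)} = \frac{V}{125}$
$\frac{1}{\left(-121\right) \left(-413\right) + d{\left(K{\left(b,4 \right)} - 124,139 \right)}} = \frac{1}{\left(-121\right) \left(-413\right) + \frac{1}{125} \cdot 139} = \frac{1}{49973 + \frac{139}{125}} = \frac{1}{\frac{6246764}{125}} = \frac{125}{6246764}$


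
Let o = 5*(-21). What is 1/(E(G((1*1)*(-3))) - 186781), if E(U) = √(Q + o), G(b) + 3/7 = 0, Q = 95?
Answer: -186781/34887141971 - I*√10/34887141971 ≈ -5.3539e-6 - 9.0643e-11*I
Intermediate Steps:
o = -105
G(b) = -3/7 (G(b) = -3/7 + 0 = -3/7)
E(U) = I*√10 (E(U) = √(95 - 105) = √(-10) = I*√10)
1/(E(G((1*1)*(-3))) - 186781) = 1/(I*√10 - 186781) = 1/(-186781 + I*√10)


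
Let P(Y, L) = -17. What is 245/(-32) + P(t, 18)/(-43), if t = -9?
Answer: -9991/1376 ≈ -7.2609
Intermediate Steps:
245/(-32) + P(t, 18)/(-43) = 245/(-32) - 17/(-43) = 245*(-1/32) - 17*(-1/43) = -245/32 + 17/43 = -9991/1376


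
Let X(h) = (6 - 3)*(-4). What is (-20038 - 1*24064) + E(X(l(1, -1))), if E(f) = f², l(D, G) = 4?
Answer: -43958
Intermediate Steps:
X(h) = -12 (X(h) = 3*(-4) = -12)
(-20038 - 1*24064) + E(X(l(1, -1))) = (-20038 - 1*24064) + (-12)² = (-20038 - 24064) + 144 = -44102 + 144 = -43958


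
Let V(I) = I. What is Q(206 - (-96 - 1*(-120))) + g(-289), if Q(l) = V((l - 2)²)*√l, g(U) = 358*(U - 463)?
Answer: -269216 + 32400*√182 ≈ 1.6788e+5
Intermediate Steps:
g(U) = -165754 + 358*U (g(U) = 358*(-463 + U) = -165754 + 358*U)
Q(l) = √l*(-2 + l)² (Q(l) = (l - 2)²*√l = (-2 + l)²*√l = √l*(-2 + l)²)
Q(206 - (-96 - 1*(-120))) + g(-289) = √(206 - (-96 - 1*(-120)))*(-2 + (206 - (-96 - 1*(-120))))² + (-165754 + 358*(-289)) = √(206 - (-96 + 120))*(-2 + (206 - (-96 + 120)))² + (-165754 - 103462) = √(206 - 1*24)*(-2 + (206 - 1*24))² - 269216 = √(206 - 24)*(-2 + (206 - 24))² - 269216 = √182*(-2 + 182)² - 269216 = √182*180² - 269216 = √182*32400 - 269216 = 32400*√182 - 269216 = -269216 + 32400*√182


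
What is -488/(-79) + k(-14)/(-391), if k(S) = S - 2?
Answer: 192072/30889 ≈ 6.2181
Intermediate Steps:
k(S) = -2 + S
-488/(-79) + k(-14)/(-391) = -488/(-79) + (-2 - 14)/(-391) = -488*(-1/79) - 16*(-1/391) = 488/79 + 16/391 = 192072/30889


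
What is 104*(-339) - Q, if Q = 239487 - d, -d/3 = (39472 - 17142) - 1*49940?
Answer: -191913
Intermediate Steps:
d = 82830 (d = -3*((39472 - 17142) - 1*49940) = -3*(22330 - 49940) = -3*(-27610) = 82830)
Q = 156657 (Q = 239487 - 1*82830 = 239487 - 82830 = 156657)
104*(-339) - Q = 104*(-339) - 1*156657 = -35256 - 156657 = -191913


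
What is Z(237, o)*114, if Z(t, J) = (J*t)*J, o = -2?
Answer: 108072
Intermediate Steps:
Z(t, J) = t*J²
Z(237, o)*114 = (237*(-2)²)*114 = (237*4)*114 = 948*114 = 108072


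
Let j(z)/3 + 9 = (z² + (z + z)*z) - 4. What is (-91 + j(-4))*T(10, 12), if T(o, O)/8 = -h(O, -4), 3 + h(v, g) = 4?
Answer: -112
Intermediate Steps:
h(v, g) = 1 (h(v, g) = -3 + 4 = 1)
j(z) = -39 + 9*z² (j(z) = -27 + 3*((z² + (z + z)*z) - 4) = -27 + 3*((z² + (2*z)*z) - 4) = -27 + 3*((z² + 2*z²) - 4) = -27 + 3*(3*z² - 4) = -27 + 3*(-4 + 3*z²) = -27 + (-12 + 9*z²) = -39 + 9*z²)
T(o, O) = -8 (T(o, O) = 8*(-1*1) = 8*(-1) = -8)
(-91 + j(-4))*T(10, 12) = (-91 + (-39 + 9*(-4)²))*(-8) = (-91 + (-39 + 9*16))*(-8) = (-91 + (-39 + 144))*(-8) = (-91 + 105)*(-8) = 14*(-8) = -112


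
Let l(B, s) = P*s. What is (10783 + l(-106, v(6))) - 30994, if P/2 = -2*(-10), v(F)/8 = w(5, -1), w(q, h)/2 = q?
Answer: -17011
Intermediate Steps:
w(q, h) = 2*q
v(F) = 80 (v(F) = 8*(2*5) = 8*10 = 80)
P = 40 (P = 2*(-2*(-10)) = 2*20 = 40)
l(B, s) = 40*s
(10783 + l(-106, v(6))) - 30994 = (10783 + 40*80) - 30994 = (10783 + 3200) - 30994 = 13983 - 30994 = -17011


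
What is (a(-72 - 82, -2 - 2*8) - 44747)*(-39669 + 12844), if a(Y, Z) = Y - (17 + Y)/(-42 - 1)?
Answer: 51795856000/43 ≈ 1.2046e+9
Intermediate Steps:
a(Y, Z) = 17/43 + 44*Y/43 (a(Y, Z) = Y - (17 + Y)/(-43) = Y - (17 + Y)*(-1)/43 = Y - (-17/43 - Y/43) = Y + (17/43 + Y/43) = 17/43 + 44*Y/43)
(a(-72 - 82, -2 - 2*8) - 44747)*(-39669 + 12844) = ((17/43 + 44*(-72 - 82)/43) - 44747)*(-39669 + 12844) = ((17/43 + (44/43)*(-154)) - 44747)*(-26825) = ((17/43 - 6776/43) - 44747)*(-26825) = (-6759/43 - 44747)*(-26825) = -1930880/43*(-26825) = 51795856000/43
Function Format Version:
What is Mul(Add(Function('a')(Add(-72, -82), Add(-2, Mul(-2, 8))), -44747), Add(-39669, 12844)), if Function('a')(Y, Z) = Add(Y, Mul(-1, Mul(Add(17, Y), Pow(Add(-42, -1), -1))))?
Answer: Rational(51795856000, 43) ≈ 1.2046e+9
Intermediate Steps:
Function('a')(Y, Z) = Add(Rational(17, 43), Mul(Rational(44, 43), Y)) (Function('a')(Y, Z) = Add(Y, Mul(-1, Mul(Add(17, Y), Pow(-43, -1)))) = Add(Y, Mul(-1, Mul(Add(17, Y), Rational(-1, 43)))) = Add(Y, Mul(-1, Add(Rational(-17, 43), Mul(Rational(-1, 43), Y)))) = Add(Y, Add(Rational(17, 43), Mul(Rational(1, 43), Y))) = Add(Rational(17, 43), Mul(Rational(44, 43), Y)))
Mul(Add(Function('a')(Add(-72, -82), Add(-2, Mul(-2, 8))), -44747), Add(-39669, 12844)) = Mul(Add(Add(Rational(17, 43), Mul(Rational(44, 43), Add(-72, -82))), -44747), Add(-39669, 12844)) = Mul(Add(Add(Rational(17, 43), Mul(Rational(44, 43), -154)), -44747), -26825) = Mul(Add(Add(Rational(17, 43), Rational(-6776, 43)), -44747), -26825) = Mul(Add(Rational(-6759, 43), -44747), -26825) = Mul(Rational(-1930880, 43), -26825) = Rational(51795856000, 43)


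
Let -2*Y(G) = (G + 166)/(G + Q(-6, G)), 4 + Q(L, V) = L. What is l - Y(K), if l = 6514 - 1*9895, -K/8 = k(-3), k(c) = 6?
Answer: -196157/58 ≈ -3382.0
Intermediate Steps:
Q(L, V) = -4 + L
K = -48 (K = -8*6 = -48)
l = -3381 (l = 6514 - 9895 = -3381)
Y(G) = -(166 + G)/(2*(-10 + G)) (Y(G) = -(G + 166)/(2*(G + (-4 - 6))) = -(166 + G)/(2*(G - 10)) = -(166 + G)/(2*(-10 + G)))
l - Y(K) = -3381 - (-166 - 1*(-48))/(2*(-10 - 48)) = -3381 - (-166 + 48)/(2*(-58)) = -3381 - (-1)*(-118)/(2*58) = -3381 - 1*59/58 = -3381 - 59/58 = -196157/58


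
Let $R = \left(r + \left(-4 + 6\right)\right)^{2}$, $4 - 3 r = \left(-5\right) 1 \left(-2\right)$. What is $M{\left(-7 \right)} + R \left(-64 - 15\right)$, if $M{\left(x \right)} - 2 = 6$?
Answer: $8$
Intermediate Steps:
$M{\left(x \right)} = 8$ ($M{\left(x \right)} = 2 + 6 = 8$)
$r = -2$ ($r = \frac{4}{3} - \frac{\left(-5\right) 1 \left(-2\right)}{3} = \frac{4}{3} - \frac{\left(-5\right) \left(-2\right)}{3} = \frac{4}{3} - \frac{10}{3} = -2$)
$R = 0$ ($R = \left(-2 + \left(-4 + 6\right)\right)^{2} = \left(-2 + 2\right)^{2} = 0^{2} = 0$)
$M{\left(-7 \right)} + R \left(-64 - 15\right) = 8 + 0 \left(-64 - 15\right) = 8 + 0 \left(-79\right) = 8 + 0 = 8$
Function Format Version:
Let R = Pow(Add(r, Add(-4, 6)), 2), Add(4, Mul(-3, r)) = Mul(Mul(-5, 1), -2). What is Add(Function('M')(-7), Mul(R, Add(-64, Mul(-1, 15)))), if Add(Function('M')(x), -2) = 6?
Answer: 8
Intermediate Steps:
Function('M')(x) = 8 (Function('M')(x) = Add(2, 6) = 8)
r = -2 (r = Add(Rational(4, 3), Mul(Rational(-1, 3), Mul(Mul(-5, 1), -2))) = Add(Rational(4, 3), Mul(Rational(-1, 3), Mul(-5, -2))) = Add(Rational(4, 3), Mul(Rational(-1, 3), 10)) = Add(Rational(4, 3), Rational(-10, 3)) = -2)
R = 0 (R = Pow(Add(-2, Add(-4, 6)), 2) = Pow(Add(-2, 2), 2) = Pow(0, 2) = 0)
Add(Function('M')(-7), Mul(R, Add(-64, Mul(-1, 15)))) = Add(8, Mul(0, Add(-64, Mul(-1, 15)))) = Add(8, Mul(0, Add(-64, -15))) = Add(8, Mul(0, -79)) = Add(8, 0) = 8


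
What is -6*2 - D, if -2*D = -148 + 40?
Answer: -66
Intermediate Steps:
D = 54 (D = -(-148 + 40)/2 = -1/2*(-108) = 54)
-6*2 - D = -6*2 - 1*54 = -12 - 54 = -66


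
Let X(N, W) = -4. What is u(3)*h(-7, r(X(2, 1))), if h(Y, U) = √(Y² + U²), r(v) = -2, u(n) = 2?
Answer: 2*√53 ≈ 14.560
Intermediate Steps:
h(Y, U) = √(U² + Y²)
u(3)*h(-7, r(X(2, 1))) = 2*√((-2)² + (-7)²) = 2*√(4 + 49) = 2*√53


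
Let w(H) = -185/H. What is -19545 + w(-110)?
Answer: -429953/22 ≈ -19543.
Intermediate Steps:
-19545 + w(-110) = -19545 - 185/(-110) = -19545 - 185*(-1/110) = -19545 + 37/22 = -429953/22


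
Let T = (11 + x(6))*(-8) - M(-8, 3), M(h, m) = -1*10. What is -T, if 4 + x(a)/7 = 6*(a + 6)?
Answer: 3886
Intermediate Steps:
x(a) = 224 + 42*a (x(a) = -28 + 7*(6*(a + 6)) = -28 + 7*(6*(6 + a)) = -28 + 7*(36 + 6*a) = -28 + (252 + 42*a) = 224 + 42*a)
M(h, m) = -10
T = -3886 (T = (11 + (224 + 42*6))*(-8) - 1*(-10) = (11 + (224 + 252))*(-8) + 10 = (11 + 476)*(-8) + 10 = 487*(-8) + 10 = -3896 + 10 = -3886)
-T = -1*(-3886) = 3886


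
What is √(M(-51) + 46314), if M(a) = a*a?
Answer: 3*√5435 ≈ 221.17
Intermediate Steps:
M(a) = a²
√(M(-51) + 46314) = √((-51)² + 46314) = √(2601 + 46314) = √48915 = 3*√5435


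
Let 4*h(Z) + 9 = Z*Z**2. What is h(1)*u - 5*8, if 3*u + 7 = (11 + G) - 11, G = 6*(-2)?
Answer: -82/3 ≈ -27.333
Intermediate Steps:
G = -12
h(Z) = -9/4 + Z**3/4 (h(Z) = -9/4 + (Z*Z**2)/4 = -9/4 + Z**3/4)
u = -19/3 (u = -7/3 + ((11 - 12) - 11)/3 = -7/3 + (-1 - 11)/3 = -7/3 + (1/3)*(-12) = -7/3 - 4 = -19/3 ≈ -6.3333)
h(1)*u - 5*8 = (-9/4 + (1/4)*1**3)*(-19/3) - 5*8 = (-9/4 + (1/4)*1)*(-19/3) - 40 = (-9/4 + 1/4)*(-19/3) - 40 = -2*(-19/3) - 40 = 38/3 - 40 = -82/3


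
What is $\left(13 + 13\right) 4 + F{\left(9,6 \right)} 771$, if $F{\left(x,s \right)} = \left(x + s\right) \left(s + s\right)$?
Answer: $138884$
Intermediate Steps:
$F{\left(x,s \right)} = 2 s \left(s + x\right)$ ($F{\left(x,s \right)} = \left(s + x\right) 2 s = 2 s \left(s + x\right)$)
$\left(13 + 13\right) 4 + F{\left(9,6 \right)} 771 = \left(13 + 13\right) 4 + 2 \cdot 6 \left(6 + 9\right) 771 = 26 \cdot 4 + 2 \cdot 6 \cdot 15 \cdot 771 = 104 + 180 \cdot 771 = 104 + 138780 = 138884$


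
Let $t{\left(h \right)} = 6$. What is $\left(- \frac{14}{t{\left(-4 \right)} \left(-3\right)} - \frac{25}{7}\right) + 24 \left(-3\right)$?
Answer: $- \frac{4712}{63} \approx -74.794$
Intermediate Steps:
$\left(- \frac{14}{t{\left(-4 \right)} \left(-3\right)} - \frac{25}{7}\right) + 24 \left(-3\right) = \left(- \frac{14}{6 \left(-3\right)} - \frac{25}{7}\right) + 24 \left(-3\right) = \left(- \frac{14}{-18} - \frac{25}{7}\right) - 72 = \left(\left(-14\right) \left(- \frac{1}{18}\right) - \frac{25}{7}\right) - 72 = \left(\frac{7}{9} - \frac{25}{7}\right) - 72 = - \frac{176}{63} - 72 = - \frac{4712}{63}$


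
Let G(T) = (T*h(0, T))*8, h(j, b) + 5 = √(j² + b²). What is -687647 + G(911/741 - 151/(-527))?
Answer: -104869665761573191/152495717049 ≈ -6.8769e+5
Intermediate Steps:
h(j, b) = -5 + √(b² + j²) (h(j, b) = -5 + √(j² + b²) = -5 + √(b² + j²))
G(T) = 8*T*(-5 + √(T²)) (G(T) = (T*(-5 + √(T² + 0²)))*8 = (T*(-5 + √(T² + 0)))*8 = (T*(-5 + √(T²)))*8 = 8*T*(-5 + √(T²)))
-687647 + G(911/741 - 151/(-527)) = -687647 + 8*(911/741 - 151/(-527))*(-5 + √((911/741 - 151/(-527))²)) = -687647 + 8*(911*(1/741) - 151*(-1/527))*(-5 + √((911*(1/741) - 151*(-1/527))²)) = -687647 + 8*(911/741 + 151/527)*(-5 + √((911/741 + 151/527)²)) = -687647 + 8*(591988/390507)*(-5 + √((591988/390507)²)) = -687647 + 8*(591988/390507)*(-5 + √(350449792144/152495717049)) = -687647 + 8*(591988/390507)*(-5 + 591988/390507) = -687647 + 8*(591988/390507)*(-1360547/390507) = -687647 - 6443419979488/152495717049 = -104869665761573191/152495717049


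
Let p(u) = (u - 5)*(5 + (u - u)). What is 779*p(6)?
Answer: 3895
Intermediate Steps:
p(u) = -25 + 5*u (p(u) = (-5 + u)*(5 + 0) = (-5 + u)*5 = -25 + 5*u)
779*p(6) = 779*(-25 + 5*6) = 779*(-25 + 30) = 779*5 = 3895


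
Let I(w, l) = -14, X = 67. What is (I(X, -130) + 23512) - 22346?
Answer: 1152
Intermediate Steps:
(I(X, -130) + 23512) - 22346 = (-14 + 23512) - 22346 = 23498 - 22346 = 1152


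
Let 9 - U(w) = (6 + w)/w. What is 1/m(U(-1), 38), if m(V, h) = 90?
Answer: 1/90 ≈ 0.011111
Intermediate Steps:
U(w) = 9 - (6 + w)/w
1/m(U(-1), 38) = 1/90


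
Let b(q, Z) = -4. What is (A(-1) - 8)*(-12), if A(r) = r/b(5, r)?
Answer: 93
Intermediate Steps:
A(r) = -r/4 (A(r) = r/(-4) = r*(-¼) = -r/4)
(A(-1) - 8)*(-12) = (-¼*(-1) - 8)*(-12) = (¼ - 8)*(-12) = -31/4*(-12) = 93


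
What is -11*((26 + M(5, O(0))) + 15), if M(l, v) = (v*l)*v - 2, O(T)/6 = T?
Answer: -429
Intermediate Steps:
O(T) = 6*T
M(l, v) = -2 + l*v**2 (M(l, v) = (l*v)*v - 2 = l*v**2 - 2 = -2 + l*v**2)
-11*((26 + M(5, O(0))) + 15) = -11*((26 + (-2 + 5*(6*0)**2)) + 15) = -11*((26 + (-2 + 5*0**2)) + 15) = -11*((26 + (-2 + 5*0)) + 15) = -11*((26 + (-2 + 0)) + 15) = -11*((26 - 2) + 15) = -11*(24 + 15) = -11*39 = -429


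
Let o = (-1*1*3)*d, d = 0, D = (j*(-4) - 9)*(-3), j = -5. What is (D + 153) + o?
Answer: 120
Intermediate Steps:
D = -33 (D = (-5*(-4) - 9)*(-3) = (20 - 9)*(-3) = 11*(-3) = -33)
o = 0 (o = (-1*1*3)*0 = -1*3*0 = -3*0 = 0)
(D + 153) + o = (-33 + 153) + 0 = 120 + 0 = 120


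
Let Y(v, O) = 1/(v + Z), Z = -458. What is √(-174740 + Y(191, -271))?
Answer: I*√12457040127/267 ≈ 418.02*I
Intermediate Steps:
Y(v, O) = 1/(-458 + v) (Y(v, O) = 1/(v - 458) = 1/(-458 + v))
√(-174740 + Y(191, -271)) = √(-174740 + 1/(-458 + 191)) = √(-174740 + 1/(-267)) = √(-174740 - 1/267) = √(-46655581/267) = I*√12457040127/267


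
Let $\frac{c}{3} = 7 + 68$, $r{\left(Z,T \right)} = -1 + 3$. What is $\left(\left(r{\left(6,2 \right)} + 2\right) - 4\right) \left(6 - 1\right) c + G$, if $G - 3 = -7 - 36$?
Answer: $-40$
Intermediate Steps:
$r{\left(Z,T \right)} = 2$
$c = 225$ ($c = 3 \left(7 + 68\right) = 3 \cdot 75 = 225$)
$G = -40$ ($G = 3 - 43 = -40$)
$\left(\left(r{\left(6,2 \right)} + 2\right) - 4\right) \left(6 - 1\right) c + G = \left(\left(2 + 2\right) - 4\right) \left(6 - 1\right) 225 - 40 = \left(4 - 4\right) 5 \cdot 225 - 40 = 0 \cdot 5 \cdot 225 - 40 = 0 \cdot 225 - 40 = 0 - 40 = -40$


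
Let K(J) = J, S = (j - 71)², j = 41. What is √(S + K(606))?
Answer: √1506 ≈ 38.807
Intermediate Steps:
S = 900 (S = (41 - 71)² = (-30)² = 900)
√(S + K(606)) = √(900 + 606) = √1506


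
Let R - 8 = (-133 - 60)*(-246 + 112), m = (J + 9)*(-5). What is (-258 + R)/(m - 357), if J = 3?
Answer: -25612/417 ≈ -61.420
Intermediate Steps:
m = -60 (m = (3 + 9)*(-5) = 12*(-5) = -60)
R = 25870 (R = 8 + (-133 - 60)*(-246 + 112) = 8 - 193*(-134) = 8 + 25862 = 25870)
(-258 + R)/(m - 357) = (-258 + 25870)/(-60 - 357) = 25612/(-417) = 25612*(-1/417) = -25612/417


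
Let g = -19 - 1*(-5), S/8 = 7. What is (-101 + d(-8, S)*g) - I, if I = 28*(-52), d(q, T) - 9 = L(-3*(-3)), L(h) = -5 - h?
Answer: 1425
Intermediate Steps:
S = 56 (S = 8*7 = 56)
g = -14 (g = -19 + 5 = -14)
d(q, T) = -5 (d(q, T) = 9 + (-5 - (-3)*(-3)) = 9 + (-5 - 1*9) = 9 + (-5 - 9) = 9 - 14 = -5)
I = -1456
(-101 + d(-8, S)*g) - I = (-101 - 5*(-14)) - 1*(-1456) = (-101 + 70) + 1456 = -31 + 1456 = 1425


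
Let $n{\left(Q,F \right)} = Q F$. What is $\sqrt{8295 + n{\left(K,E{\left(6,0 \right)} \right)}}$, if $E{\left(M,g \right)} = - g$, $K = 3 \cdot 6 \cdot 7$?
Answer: $\sqrt{8295} \approx 91.077$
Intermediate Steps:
$K = 126$ ($K = 18 \cdot 7 = 126$)
$n{\left(Q,F \right)} = F Q$
$\sqrt{8295 + n{\left(K,E{\left(6,0 \right)} \right)}} = \sqrt{8295 + \left(-1\right) 0 \cdot 126} = \sqrt{8295 + 0 \cdot 126} = \sqrt{8295 + 0} = \sqrt{8295}$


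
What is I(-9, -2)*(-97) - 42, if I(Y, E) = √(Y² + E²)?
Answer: -42 - 97*√85 ≈ -936.30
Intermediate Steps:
I(Y, E) = √(E² + Y²)
I(-9, -2)*(-97) - 42 = √((-2)² + (-9)²)*(-97) - 42 = √(4 + 81)*(-97) - 42 = √85*(-97) - 42 = -97*√85 - 42 = -42 - 97*√85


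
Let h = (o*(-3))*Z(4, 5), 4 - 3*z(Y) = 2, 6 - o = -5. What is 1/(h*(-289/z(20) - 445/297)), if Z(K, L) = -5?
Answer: -18/1291945 ≈ -1.3932e-5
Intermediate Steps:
o = 11 (o = 6 - 1*(-5) = 6 + 5 = 11)
z(Y) = 2/3 (z(Y) = 4/3 - 1/3*2 = 4/3 - 2/3 = 2/3)
h = 165 (h = (11*(-3))*(-5) = -33*(-5) = 165)
1/(h*(-289/z(20) - 445/297)) = 1/(165*(-289/2/3 - 445/297)) = 1/(165*(-289*3/2 - 445*1/297)) = 1/(165*(-867/2 - 445/297)) = 1/(165*(-258389/594)) = 1/(-1291945/18) = -18/1291945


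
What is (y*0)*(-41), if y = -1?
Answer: 0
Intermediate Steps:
(y*0)*(-41) = -1*0*(-41) = 0*(-41) = 0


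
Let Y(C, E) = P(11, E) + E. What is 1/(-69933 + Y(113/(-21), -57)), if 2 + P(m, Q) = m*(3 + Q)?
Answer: -1/70586 ≈ -1.4167e-5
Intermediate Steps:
P(m, Q) = -2 + m*(3 + Q)
Y(C, E) = 31 + 12*E (Y(C, E) = (-2 + 3*11 + E*11) + E = (-2 + 33 + 11*E) + E = (31 + 11*E) + E = 31 + 12*E)
1/(-69933 + Y(113/(-21), -57)) = 1/(-69933 + (31 + 12*(-57))) = 1/(-69933 + (31 - 684)) = 1/(-69933 - 653) = 1/(-70586) = -1/70586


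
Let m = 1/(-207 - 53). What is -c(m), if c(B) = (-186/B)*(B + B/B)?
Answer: -48174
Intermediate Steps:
m = -1/260 (m = 1/(-260) = -1/260 ≈ -0.0038462)
c(B) = -186*(1 + B)/B (c(B) = (-186/B)*(B + 1) = (-186/B)*(1 + B) = -186*(1 + B)/B)
-c(m) = -(-186 - 186/(-1/260)) = -(-186 - 186*(-260)) = -(-186 + 48360) = -1*48174 = -48174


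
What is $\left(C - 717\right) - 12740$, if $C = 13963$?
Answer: $506$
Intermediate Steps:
$\left(C - 717\right) - 12740 = \left(13963 - 717\right) - 12740 = 13246 - 12740 = 506$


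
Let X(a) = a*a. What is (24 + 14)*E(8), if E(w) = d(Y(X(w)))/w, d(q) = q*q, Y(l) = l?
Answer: 19456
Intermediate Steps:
X(a) = a**2
d(q) = q**2
E(w) = w**3 (E(w) = (w**2)**2/w = w**4/w = w**3)
(24 + 14)*E(8) = (24 + 14)*8**3 = 38*512 = 19456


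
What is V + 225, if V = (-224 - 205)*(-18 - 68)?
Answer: 37119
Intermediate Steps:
V = 36894 (V = -429*(-86) = 36894)
V + 225 = 36894 + 225 = 37119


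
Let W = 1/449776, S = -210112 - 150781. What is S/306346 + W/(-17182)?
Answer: -1394499796788261/1183728791359136 ≈ -1.1781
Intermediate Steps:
S = -360893
W = 1/449776 ≈ 2.2233e-6
S/306346 + W/(-17182) = -360893/306346 + (1/449776)/(-17182) = -360893*1/306346 + (1/449776)*(-1/17182) = -360893/306346 - 1/7728051232 = -1394499796788261/1183728791359136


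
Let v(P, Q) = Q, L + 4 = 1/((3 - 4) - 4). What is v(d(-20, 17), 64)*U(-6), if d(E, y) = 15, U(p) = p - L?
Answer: -576/5 ≈ -115.20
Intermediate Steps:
L = -21/5 (L = -4 + 1/((3 - 4) - 4) = -4 + 1/(-1 - 4) = -4 + 1/(-5) = -4 - ⅕ = -21/5 ≈ -4.2000)
U(p) = 21/5 + p (U(p) = p - 1*(-21/5) = p + 21/5 = 21/5 + p)
v(d(-20, 17), 64)*U(-6) = 64*(21/5 - 6) = 64*(-9/5) = -576/5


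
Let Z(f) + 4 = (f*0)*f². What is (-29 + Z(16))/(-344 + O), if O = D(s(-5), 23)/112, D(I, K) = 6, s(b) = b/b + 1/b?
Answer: 168/1751 ≈ 0.095945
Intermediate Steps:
s(b) = 1 + 1/b
Z(f) = -4 (Z(f) = -4 + (f*0)*f² = -4 + 0*f² = -4 + 0 = -4)
O = 3/56 (O = 6/112 = 6*(1/112) = 3/56 ≈ 0.053571)
(-29 + Z(16))/(-344 + O) = (-29 - 4)/(-344 + 3/56) = -33/(-19261/56) = -33*(-56/19261) = 168/1751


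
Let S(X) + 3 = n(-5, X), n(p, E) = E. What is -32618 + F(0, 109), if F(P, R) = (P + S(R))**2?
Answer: -21382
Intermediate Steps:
S(X) = -3 + X
F(P, R) = (-3 + P + R)**2 (F(P, R) = (P + (-3 + R))**2 = (-3 + P + R)**2)
-32618 + F(0, 109) = -32618 + (-3 + 0 + 109)**2 = -32618 + 106**2 = -32618 + 11236 = -21382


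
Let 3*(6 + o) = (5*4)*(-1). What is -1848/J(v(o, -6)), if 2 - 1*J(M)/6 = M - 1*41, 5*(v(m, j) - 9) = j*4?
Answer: -770/97 ≈ -7.9381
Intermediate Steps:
o = -38/3 (o = -6 + ((5*4)*(-1))/3 = -6 + (20*(-1))/3 = -6 + (⅓)*(-20) = -6 - 20/3 = -38/3 ≈ -12.667)
v(m, j) = 9 + 4*j/5 (v(m, j) = 9 + (j*4)/5 = 9 + (4*j)/5 = 9 + 4*j/5)
J(M) = 258 - 6*M (J(M) = 12 - 6*(M - 1*41) = 12 - 6*(M - 41) = 12 - 6*(-41 + M) = 12 + (246 - 6*M) = 258 - 6*M)
-1848/J(v(o, -6)) = -1848/(258 - 6*(9 + (⅘)*(-6))) = -1848/(258 - 6*(9 - 24/5)) = -1848/(258 - 6*21/5) = -1848/(258 - 126/5) = -1848/1164/5 = -1848*5/1164 = -770/97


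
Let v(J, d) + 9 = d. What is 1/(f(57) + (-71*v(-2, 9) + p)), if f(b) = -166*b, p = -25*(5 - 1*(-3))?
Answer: -1/9662 ≈ -0.00010350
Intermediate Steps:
p = -200 (p = -25*(5 + 3) = -25*8 = -200)
v(J, d) = -9 + d
1/(f(57) + (-71*v(-2, 9) + p)) = 1/(-166*57 + (-71*(-9 + 9) - 200)) = 1/(-9462 + (-71*0 - 200)) = 1/(-9462 + (0 - 200)) = 1/(-9462 - 200) = 1/(-9662) = -1/9662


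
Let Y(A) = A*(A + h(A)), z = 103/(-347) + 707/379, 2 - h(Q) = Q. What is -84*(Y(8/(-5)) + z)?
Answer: 90110832/657565 ≈ 137.04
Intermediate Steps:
h(Q) = 2 - Q
z = 206292/131513 (z = 103*(-1/347) + 707*(1/379) = -103/347 + 707/379 = 206292/131513 ≈ 1.5686)
Y(A) = 2*A (Y(A) = A*(A + (2 - A)) = A*2 = 2*A)
-84*(Y(8/(-5)) + z) = -84*(2*(8/(-5)) + 206292/131513) = -84*(2*(8*(-⅕)) + 206292/131513) = -84*(2*(-8/5) + 206292/131513) = -84*(-16/5 + 206292/131513) = -84*(-1072748/657565) = 90110832/657565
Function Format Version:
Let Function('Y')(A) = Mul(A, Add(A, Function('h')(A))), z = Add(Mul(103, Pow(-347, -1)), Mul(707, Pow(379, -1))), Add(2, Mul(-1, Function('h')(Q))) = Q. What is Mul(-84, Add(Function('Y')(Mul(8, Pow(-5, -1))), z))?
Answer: Rational(90110832, 657565) ≈ 137.04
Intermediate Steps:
Function('h')(Q) = Add(2, Mul(-1, Q))
z = Rational(206292, 131513) (z = Add(Mul(103, Rational(-1, 347)), Mul(707, Rational(1, 379))) = Add(Rational(-103, 347), Rational(707, 379)) = Rational(206292, 131513) ≈ 1.5686)
Function('Y')(A) = Mul(2, A) (Function('Y')(A) = Mul(A, Add(A, Add(2, Mul(-1, A)))) = Mul(A, 2) = Mul(2, A))
Mul(-84, Add(Function('Y')(Mul(8, Pow(-5, -1))), z)) = Mul(-84, Add(Mul(2, Mul(8, Pow(-5, -1))), Rational(206292, 131513))) = Mul(-84, Add(Mul(2, Mul(8, Rational(-1, 5))), Rational(206292, 131513))) = Mul(-84, Add(Mul(2, Rational(-8, 5)), Rational(206292, 131513))) = Mul(-84, Add(Rational(-16, 5), Rational(206292, 131513))) = Mul(-84, Rational(-1072748, 657565)) = Rational(90110832, 657565)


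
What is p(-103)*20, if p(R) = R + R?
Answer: -4120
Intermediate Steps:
p(R) = 2*R
p(-103)*20 = (2*(-103))*20 = -206*20 = -4120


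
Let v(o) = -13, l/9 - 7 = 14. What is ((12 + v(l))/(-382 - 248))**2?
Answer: 1/396900 ≈ 2.5195e-6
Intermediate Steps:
l = 189 (l = 63 + 9*14 = 63 + 126 = 189)
((12 + v(l))/(-382 - 248))**2 = ((12 - 13)/(-382 - 248))**2 = (-1/(-630))**2 = (-1*(-1/630))**2 = (1/630)**2 = 1/396900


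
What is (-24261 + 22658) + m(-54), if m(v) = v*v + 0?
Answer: 1313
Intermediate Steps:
m(v) = v² (m(v) = v² + 0 = v²)
(-24261 + 22658) + m(-54) = (-24261 + 22658) + (-54)² = -1603 + 2916 = 1313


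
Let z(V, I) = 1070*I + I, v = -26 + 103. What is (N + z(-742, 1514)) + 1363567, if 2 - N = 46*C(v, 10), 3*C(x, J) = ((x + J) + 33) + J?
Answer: 8949209/3 ≈ 2.9831e+6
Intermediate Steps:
v = 77
C(x, J) = 11 + x/3 + 2*J/3 (C(x, J) = (((x + J) + 33) + J)/3 = (((J + x) + 33) + J)/3 = ((33 + J + x) + J)/3 = (33 + x + 2*J)/3 = 11 + x/3 + 2*J/3)
z(V, I) = 1071*I
N = -5974/3 (N = 2 - 46*(11 + (⅓)*77 + (⅔)*10) = 2 - 46*(11 + 77/3 + 20/3) = 2 - 46*130/3 = 2 - 1*5980/3 = 2 - 5980/3 = -5974/3 ≈ -1991.3)
(N + z(-742, 1514)) + 1363567 = (-5974/3 + 1071*1514) + 1363567 = (-5974/3 + 1621494) + 1363567 = 4858508/3 + 1363567 = 8949209/3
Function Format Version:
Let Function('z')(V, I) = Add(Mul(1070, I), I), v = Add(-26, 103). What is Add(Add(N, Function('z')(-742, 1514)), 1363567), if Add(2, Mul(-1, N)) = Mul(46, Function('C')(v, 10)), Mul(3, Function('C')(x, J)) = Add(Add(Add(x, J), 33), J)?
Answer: Rational(8949209, 3) ≈ 2.9831e+6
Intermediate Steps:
v = 77
Function('C')(x, J) = Add(11, Mul(Rational(1, 3), x), Mul(Rational(2, 3), J)) (Function('C')(x, J) = Mul(Rational(1, 3), Add(Add(Add(x, J), 33), J)) = Mul(Rational(1, 3), Add(Add(Add(J, x), 33), J)) = Mul(Rational(1, 3), Add(Add(33, J, x), J)) = Mul(Rational(1, 3), Add(33, x, Mul(2, J))) = Add(11, Mul(Rational(1, 3), x), Mul(Rational(2, 3), J)))
Function('z')(V, I) = Mul(1071, I)
N = Rational(-5974, 3) (N = Add(2, Mul(-1, Mul(46, Add(11, Mul(Rational(1, 3), 77), Mul(Rational(2, 3), 10))))) = Add(2, Mul(-1, Mul(46, Add(11, Rational(77, 3), Rational(20, 3))))) = Add(2, Mul(-1, Mul(46, Rational(130, 3)))) = Add(2, Mul(-1, Rational(5980, 3))) = Add(2, Rational(-5980, 3)) = Rational(-5974, 3) ≈ -1991.3)
Add(Add(N, Function('z')(-742, 1514)), 1363567) = Add(Add(Rational(-5974, 3), Mul(1071, 1514)), 1363567) = Add(Add(Rational(-5974, 3), 1621494), 1363567) = Add(Rational(4858508, 3), 1363567) = Rational(8949209, 3)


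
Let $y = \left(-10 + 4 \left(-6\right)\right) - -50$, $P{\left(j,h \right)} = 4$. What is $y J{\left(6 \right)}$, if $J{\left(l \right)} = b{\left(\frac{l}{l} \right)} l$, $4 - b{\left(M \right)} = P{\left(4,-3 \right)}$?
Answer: $0$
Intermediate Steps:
$b{\left(M \right)} = 0$ ($b{\left(M \right)} = 4 - 4 = 0$)
$J{\left(l \right)} = 0$ ($J{\left(l \right)} = 0 l = 0$)
$y = 16$ ($y = \left(-10 - 24\right) + 50 = -34 + 50 = 16$)
$y J{\left(6 \right)} = 16 \cdot 0 = 0$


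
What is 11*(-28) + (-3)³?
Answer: -335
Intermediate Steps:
11*(-28) + (-3)³ = -308 - 27 = -335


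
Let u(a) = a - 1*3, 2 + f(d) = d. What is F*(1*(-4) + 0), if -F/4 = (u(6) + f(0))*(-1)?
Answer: -16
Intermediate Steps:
f(d) = -2 + d
u(a) = -3 + a (u(a) = a - 3 = -3 + a)
F = 4 (F = -4*((-3 + 6) + (-2 + 0))*(-1) = -4*(3 - 2)*(-1) = -4*(-1) = 4)
F*(1*(-4) + 0) = 4*(1*(-4) + 0) = 4*(-4 + 0) = 4*(-4) = -16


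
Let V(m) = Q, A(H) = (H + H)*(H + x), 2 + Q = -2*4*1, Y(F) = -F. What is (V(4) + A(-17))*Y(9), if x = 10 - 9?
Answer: -4806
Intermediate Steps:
x = 1
Q = -10 (Q = -2 - 2*4*1 = -2 - 8*1 = -2 - 8 = -10)
A(H) = 2*H*(1 + H) (A(H) = (H + H)*(H + 1) = (2*H)*(1 + H) = 2*H*(1 + H))
V(m) = -10
(V(4) + A(-17))*Y(9) = (-10 + 2*(-17)*(1 - 17))*(-1*9) = (-10 + 2*(-17)*(-16))*(-9) = (-10 + 544)*(-9) = 534*(-9) = -4806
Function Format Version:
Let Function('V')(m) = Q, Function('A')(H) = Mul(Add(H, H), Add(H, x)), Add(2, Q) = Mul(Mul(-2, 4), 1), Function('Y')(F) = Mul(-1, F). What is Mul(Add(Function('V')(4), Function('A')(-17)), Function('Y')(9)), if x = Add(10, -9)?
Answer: -4806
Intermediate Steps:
x = 1
Q = -10 (Q = Add(-2, Mul(Mul(-2, 4), 1)) = Add(-2, Mul(-8, 1)) = Add(-2, -8) = -10)
Function('A')(H) = Mul(2, H, Add(1, H)) (Function('A')(H) = Mul(Add(H, H), Add(H, 1)) = Mul(Mul(2, H), Add(1, H)) = Mul(2, H, Add(1, H)))
Function('V')(m) = -10
Mul(Add(Function('V')(4), Function('A')(-17)), Function('Y')(9)) = Mul(Add(-10, Mul(2, -17, Add(1, -17))), Mul(-1, 9)) = Mul(Add(-10, Mul(2, -17, -16)), -9) = Mul(Add(-10, 544), -9) = Mul(534, -9) = -4806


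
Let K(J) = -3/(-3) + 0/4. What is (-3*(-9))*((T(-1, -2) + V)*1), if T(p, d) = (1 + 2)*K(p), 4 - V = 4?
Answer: 81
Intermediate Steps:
V = 0 (V = 4 - 1*4 = 4 - 4 = 0)
K(J) = 1 (K(J) = -3*(-⅓) + 0*(¼) = 1 + 0 = 1)
T(p, d) = 3 (T(p, d) = (1 + 2)*1 = 3*1 = 3)
(-3*(-9))*((T(-1, -2) + V)*1) = (-3*(-9))*((3 + 0)*1) = 27*(3*1) = 27*3 = 81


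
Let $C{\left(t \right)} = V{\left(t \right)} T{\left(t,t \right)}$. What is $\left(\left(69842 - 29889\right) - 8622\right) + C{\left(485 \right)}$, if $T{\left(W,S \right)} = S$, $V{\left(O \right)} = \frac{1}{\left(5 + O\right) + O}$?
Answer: $\frac{6109642}{195} \approx 31332.0$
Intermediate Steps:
$V{\left(O \right)} = \frac{1}{5 + 2 O}$
$C{\left(t \right)} = \frac{t}{5 + 2 t}$
$\left(\left(69842 - 29889\right) - 8622\right) + C{\left(485 \right)} = \left(\left(69842 - 29889\right) - 8622\right) + \frac{485}{5 + 2 \cdot 485} = \left(\left(69842 - 29889\right) - 8622\right) + \frac{485}{5 + 970} = \left(39953 - 8622\right) + \frac{485}{975} = 31331 + 485 \cdot \frac{1}{975} = 31331 + \frac{97}{195} = \frac{6109642}{195}$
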